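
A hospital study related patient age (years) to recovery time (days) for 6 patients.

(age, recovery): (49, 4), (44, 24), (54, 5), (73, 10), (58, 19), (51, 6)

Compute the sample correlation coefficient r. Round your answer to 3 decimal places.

-0.165

n = 6, Σx = 329, Σy = 68, Σx² = 18547, Σy² = 1114, Σxy = 3660
nΣxy − ΣxΣy = 21960 − 22372 = -412
nΣx² − (Σx)² = 111282 − 108241 = 3041; nΣy² − (Σy)² = 6684 − 4624 = 2060
r = -412 / √(3041 × 2060) = -412 / 2502.8903 ≈ -0.165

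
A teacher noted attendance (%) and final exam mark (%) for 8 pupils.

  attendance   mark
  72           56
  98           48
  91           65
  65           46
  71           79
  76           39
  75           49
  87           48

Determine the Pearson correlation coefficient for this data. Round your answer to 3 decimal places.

-0.065

n = 8, Σx = 635, Σy = 430, Σx² = 51305, Σy² = 24248, Σxy = 34065
nΣxy − ΣxΣy = 272520 − 273050 = -530
nΣx² − (Σx)² = 410440 − 403225 = 7215; nΣy² − (Σy)² = 193984 − 184900 = 9084
r = -530 / √(7215 × 9084) = -530 / 8095.7433 ≈ -0.065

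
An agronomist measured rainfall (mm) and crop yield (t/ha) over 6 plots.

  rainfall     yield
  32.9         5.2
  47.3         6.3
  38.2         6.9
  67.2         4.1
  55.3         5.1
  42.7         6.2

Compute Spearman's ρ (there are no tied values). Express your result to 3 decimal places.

-0.600

Rank rainfall: 1, 4, 2, 6, 5, 3
Rank yield: 3, 5, 6, 1, 2, 4
d = rank(rainfall) − rank(yield): -2, -1, -4, 5, 3, -1; Σd² = 56
ρ = 1 − 6Σd² / [n(n²−1)] = 1 − 6×56 / (6×35) = 1 − 336/210 ≈ -0.600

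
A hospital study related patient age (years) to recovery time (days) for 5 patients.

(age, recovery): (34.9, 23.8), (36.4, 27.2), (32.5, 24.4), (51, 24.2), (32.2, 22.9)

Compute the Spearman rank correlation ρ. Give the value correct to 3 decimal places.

Rank age: 3, 4, 2, 5, 1
Rank recovery: 2, 5, 4, 3, 1
d = rank(age) − rank(recovery): 1, -1, -2, 2, 0; Σd² = 10
ρ = 1 − 6Σd² / [n(n²−1)] = 1 − 6×10 / (5×24) = 1 − 60/120 ≈ 0.500

0.500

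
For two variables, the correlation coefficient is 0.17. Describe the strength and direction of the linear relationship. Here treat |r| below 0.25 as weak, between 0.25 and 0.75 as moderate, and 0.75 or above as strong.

weak positive

r = 0.17 > 0 so the relationship is positive.
|r| = 0.17, which falls in the weak range.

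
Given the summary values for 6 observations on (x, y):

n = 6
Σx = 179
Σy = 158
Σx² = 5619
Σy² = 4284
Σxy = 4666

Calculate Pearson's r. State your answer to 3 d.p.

-0.257

r = (nΣxy − ΣxΣy) / √[(nΣx² − (Σx)²)(nΣy² − (Σy)²)]
Numerator: 6×4666 − 179×158 = -286
Denominator: √[(33714 − 32041)(25704 − 24964)] = √[1673 × 740] = 1112.6635
r = -286 / 1112.6635 ≈ -0.257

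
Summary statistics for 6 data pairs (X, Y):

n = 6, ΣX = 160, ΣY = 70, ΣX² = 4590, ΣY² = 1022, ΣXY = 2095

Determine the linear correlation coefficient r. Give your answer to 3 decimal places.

r = (nΣXY − ΣXΣY) / √[(nΣX² − (ΣX)²)(nΣY² − (ΣY)²)]
Numerator: 6×2095 − 160×70 = 1370
Denominator: √[(27540 − 25600)(6132 − 4900)] = √[1940 × 1232] = 1545.9884
r = 1370 / 1545.9884 ≈ 0.886

0.886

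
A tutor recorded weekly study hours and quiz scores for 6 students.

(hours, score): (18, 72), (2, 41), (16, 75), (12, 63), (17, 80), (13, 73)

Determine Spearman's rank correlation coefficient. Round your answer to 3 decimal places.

Rank hours: 6, 1, 4, 2, 5, 3
Rank score: 3, 1, 5, 2, 6, 4
d = rank(hours) − rank(score): 3, 0, -1, 0, -1, -1; Σd² = 12
ρ = 1 − 6Σd² / [n(n²−1)] = 1 − 6×12 / (6×35) = 1 − 72/210 ≈ 0.657

0.657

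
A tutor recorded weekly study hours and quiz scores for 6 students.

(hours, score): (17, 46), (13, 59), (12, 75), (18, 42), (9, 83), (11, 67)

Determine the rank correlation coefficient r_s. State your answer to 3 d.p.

-0.943

Rank hours: 5, 4, 3, 6, 1, 2
Rank score: 2, 3, 5, 1, 6, 4
d = rank(hours) − rank(score): 3, 1, -2, 5, -5, -2; Σd² = 68
ρ = 1 − 6Σd² / [n(n²−1)] = 1 − 6×68 / (6×35) = 1 − 408/210 ≈ -0.943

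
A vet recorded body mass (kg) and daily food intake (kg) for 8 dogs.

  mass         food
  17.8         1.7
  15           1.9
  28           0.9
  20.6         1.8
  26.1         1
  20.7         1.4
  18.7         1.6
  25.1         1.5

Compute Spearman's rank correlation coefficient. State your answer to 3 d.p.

Rank mass: 2, 1, 8, 4, 7, 5, 3, 6
Rank food: 6, 8, 1, 7, 2, 3, 5, 4
d = rank(mass) − rank(food): -4, -7, 7, -3, 5, 2, -2, 2; Σd² = 160
ρ = 1 − 6Σd² / [n(n²−1)] = 1 − 6×160 / (8×63) = 1 − 960/504 ≈ -0.905

-0.905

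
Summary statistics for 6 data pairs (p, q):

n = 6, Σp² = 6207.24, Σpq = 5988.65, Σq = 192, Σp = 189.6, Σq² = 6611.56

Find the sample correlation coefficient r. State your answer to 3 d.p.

-0.247

r = (nΣpq − ΣpΣq) / √[(nΣp² − (Σp)²)(nΣq² − (Σq)²)]
Numerator: 6×5988.65 − 189.6×192 = -471.3
Denominator: √[(37243.44 − 35948.16)(39669.36 − 36864)] = √[1295.28 × 2805.36] = 1906.2336
r = -471.3 / 1906.2336 ≈ -0.247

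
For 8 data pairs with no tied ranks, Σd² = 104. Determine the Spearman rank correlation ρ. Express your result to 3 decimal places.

ρ = 1 − 6Σd² / [n(n²−1)] = 1 − 6×104 / (8×63)
  = 1 − 624/504 = 1 − 1.2381 ≈ -0.238

-0.238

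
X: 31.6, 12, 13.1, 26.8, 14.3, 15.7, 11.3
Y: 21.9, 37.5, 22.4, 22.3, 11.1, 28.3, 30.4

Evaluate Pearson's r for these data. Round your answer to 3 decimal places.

n = 7, ΣX = 124.8, ΣY = 173.9, ΣX² = 2611.08, ΣY² = 4733.17, ΣXY = 2979.68
nΣXY − ΣXΣY = 20857.76 − 21702.72 = -844.96
nΣX² − (ΣX)² = 18277.56 − 15575.04 = 2702.52; nΣY² − (ΣY)² = 33132.19 − 30241.21 = 2890.98
r = -844.96 / √(2702.52 × 2890.98) = -844.96 / 2795.1621 ≈ -0.302

-0.302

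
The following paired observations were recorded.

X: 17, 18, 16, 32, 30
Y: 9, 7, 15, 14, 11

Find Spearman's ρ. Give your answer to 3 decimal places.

Rank X: 2, 3, 1, 5, 4
Rank Y: 2, 1, 5, 4, 3
d = rank(X) − rank(Y): 0, 2, -4, 1, 1; Σd² = 22
ρ = 1 − 6Σd² / [n(n²−1)] = 1 − 6×22 / (5×24) = 1 − 132/120 ≈ -0.100

-0.100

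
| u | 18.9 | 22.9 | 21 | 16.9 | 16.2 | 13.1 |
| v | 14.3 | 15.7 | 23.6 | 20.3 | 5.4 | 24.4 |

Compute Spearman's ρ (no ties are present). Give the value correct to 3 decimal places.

Rank u: 4, 6, 5, 3, 2, 1
Rank v: 2, 3, 5, 4, 1, 6
d = rank(u) − rank(v): 2, 3, 0, -1, 1, -5; Σd² = 40
ρ = 1 − 6Σd² / [n(n²−1)] = 1 − 6×40 / (6×35) = 1 − 240/210 ≈ -0.143

-0.143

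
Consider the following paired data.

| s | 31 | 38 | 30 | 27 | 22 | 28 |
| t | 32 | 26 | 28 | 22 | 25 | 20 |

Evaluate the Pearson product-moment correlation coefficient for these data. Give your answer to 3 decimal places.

0.319

n = 6, Σs = 176, Σt = 153, Σs² = 5302, Σt² = 3993, Σst = 4524
nΣst − ΣsΣt = 27144 − 26928 = 216
nΣs² − (Σs)² = 31812 − 30976 = 836; nΣt² − (Σt)² = 23958 − 23409 = 549
r = 216 / √(836 × 549) = 216 / 677.4688 ≈ 0.319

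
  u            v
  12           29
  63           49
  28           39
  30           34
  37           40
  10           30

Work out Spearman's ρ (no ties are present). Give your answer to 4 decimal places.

Rank u: 2, 6, 3, 4, 5, 1
Rank v: 1, 6, 4, 3, 5, 2
d = rank(u) − rank(v): 1, 0, -1, 1, 0, -1; Σd² = 4
ρ = 1 − 6Σd² / [n(n²−1)] = 1 − 6×4 / (6×35) = 1 − 24/210 ≈ 0.8857

0.8857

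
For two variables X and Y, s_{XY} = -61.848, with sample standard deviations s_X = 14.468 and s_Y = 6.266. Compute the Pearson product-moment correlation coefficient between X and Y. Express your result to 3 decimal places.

r = Cov(X,Y) / (s_X · s_Y) = -61.848 / (14.468 × 6.266)
  = -61.848 / 90.6565 ≈ -0.682

-0.682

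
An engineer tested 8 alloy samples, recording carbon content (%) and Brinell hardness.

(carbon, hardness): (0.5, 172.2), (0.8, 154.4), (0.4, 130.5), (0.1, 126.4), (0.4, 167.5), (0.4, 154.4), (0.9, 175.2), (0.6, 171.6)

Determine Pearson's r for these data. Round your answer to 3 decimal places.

0.655

n = 8, Σx = 4.1, Σy = 1252.2, Σx² = 2.55, Σy² = 198536.62, Σxy = 663.86
nΣxy − ΣxΣy = 5310.88 − 5134.02 = 176.86
nΣx² − (Σx)² = 20.4 − 16.81 = 3.59; nΣy² − (Σy)² = 1588292.96 − 1568004.84 = 20288.12
r = 176.86 / √(3.59 × 20288.12) = 176.86 / 269.8784 ≈ 0.655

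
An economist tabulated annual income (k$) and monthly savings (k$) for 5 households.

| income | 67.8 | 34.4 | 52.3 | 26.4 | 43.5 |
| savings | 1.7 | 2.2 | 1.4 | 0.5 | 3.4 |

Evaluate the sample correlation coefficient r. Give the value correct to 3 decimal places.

0.180

n = 5, Σx = 224.4, Σy = 9.2, Σx² = 11104.7, Σy² = 21.5, Σxy = 425.26
nΣxy − ΣxΣy = 2126.3 − 2064.48 = 61.82
nΣx² − (Σx)² = 55523.5 − 50355.36 = 5168.14; nΣy² − (Σy)² = 107.5 − 84.64 = 22.86
r = 61.82 / √(5168.14 × 22.86) = 61.82 / 343.7204 ≈ 0.180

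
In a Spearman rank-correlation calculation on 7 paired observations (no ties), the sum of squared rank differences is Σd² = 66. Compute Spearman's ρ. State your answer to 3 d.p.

-0.179

ρ = 1 − 6Σd² / [n(n²−1)] = 1 − 6×66 / (7×48)
  = 1 − 396/336 = 1 − 1.1786 ≈ -0.179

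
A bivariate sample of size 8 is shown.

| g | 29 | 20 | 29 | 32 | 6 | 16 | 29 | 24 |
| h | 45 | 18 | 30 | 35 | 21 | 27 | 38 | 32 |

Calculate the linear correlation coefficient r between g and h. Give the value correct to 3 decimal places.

0.727

n = 8, Σg = 185, Σh = 246, Σg² = 4815, Σh² = 8112, Σgh = 6083
nΣgh − ΣgΣh = 48664 − 45510 = 3154
nΣg² − (Σg)² = 38520 − 34225 = 4295; nΣh² − (Σh)² = 64896 − 60516 = 4380
r = 3154 / √(4295 × 4380) = 3154 / 4337.2918 ≈ 0.727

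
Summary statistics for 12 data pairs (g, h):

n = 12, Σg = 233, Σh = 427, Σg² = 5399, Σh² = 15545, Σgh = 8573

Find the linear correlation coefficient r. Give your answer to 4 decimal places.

r = (nΣgh − ΣgΣh) / √[(nΣg² − (Σg)²)(nΣh² − (Σh)²)]
Numerator: 12×8573 − 233×427 = 3385
Denominator: √[(64788 − 54289)(186540 − 182329)] = √[10499 × 4211] = 6649.1570
r = 3385 / 6649.1570 ≈ 0.5091

0.5091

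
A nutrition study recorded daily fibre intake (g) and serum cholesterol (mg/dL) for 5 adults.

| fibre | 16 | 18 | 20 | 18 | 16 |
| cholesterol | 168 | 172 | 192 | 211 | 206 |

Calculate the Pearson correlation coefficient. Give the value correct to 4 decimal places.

n = 5, Σx = 88, Σy = 949, Σx² = 1560, Σy² = 181629, Σxy = 16718
nΣxy − ΣxΣy = 83590 − 83512 = 78
nΣx² − (Σx)² = 7800 − 7744 = 56; nΣy² − (Σy)² = 908145 − 900601 = 7544
r = 78 / √(56 × 7544) = 78 / 649.9723 ≈ 0.1200

0.1200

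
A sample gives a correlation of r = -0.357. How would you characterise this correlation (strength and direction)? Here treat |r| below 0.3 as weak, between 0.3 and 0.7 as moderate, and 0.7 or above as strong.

r = -0.357 < 0 so the relationship is negative.
|r| = 0.357, which falls in the moderate range.

moderate negative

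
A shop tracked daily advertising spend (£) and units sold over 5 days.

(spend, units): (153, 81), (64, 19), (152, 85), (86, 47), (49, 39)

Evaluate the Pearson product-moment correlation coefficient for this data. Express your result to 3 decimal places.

0.933

n = 5, Σx = 504, Σy = 271, Σx² = 60406, Σy² = 17877, Σxy = 32482
nΣxy − ΣxΣy = 162410 − 136584 = 25826
nΣx² − (Σx)² = 302030 − 254016 = 48014; nΣy² − (Σy)² = 89385 − 73441 = 15944
r = 25826 / √(48014 × 15944) = 25826 / 27668.3071 ≈ 0.933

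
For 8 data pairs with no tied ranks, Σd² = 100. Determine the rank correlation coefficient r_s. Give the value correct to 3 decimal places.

ρ = 1 − 6Σd² / [n(n²−1)] = 1 − 6×100 / (8×63)
  = 1 − 600/504 = 1 − 1.1905 ≈ -0.190

-0.190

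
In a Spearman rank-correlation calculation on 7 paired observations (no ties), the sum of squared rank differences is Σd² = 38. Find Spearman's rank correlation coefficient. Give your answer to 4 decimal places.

0.3214

ρ = 1 − 6Σd² / [n(n²−1)] = 1 − 6×38 / (7×48)
  = 1 − 228/336 = 1 − 0.67857 ≈ 0.3214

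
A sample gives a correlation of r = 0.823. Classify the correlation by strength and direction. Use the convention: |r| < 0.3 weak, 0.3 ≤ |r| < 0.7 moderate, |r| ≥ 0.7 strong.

strong positive

r = 0.823 > 0 so the relationship is positive.
|r| = 0.823, which falls in the strong range.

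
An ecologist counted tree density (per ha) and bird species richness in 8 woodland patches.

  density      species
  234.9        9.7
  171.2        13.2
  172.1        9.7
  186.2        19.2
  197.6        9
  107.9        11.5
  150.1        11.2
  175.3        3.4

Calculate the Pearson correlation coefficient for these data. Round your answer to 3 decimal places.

-0.068

n = 8, Σx = 1395.3, Σy = 86.9, Σx² = 252724.57, Σy² = 1081.31, Σxy = 15079.17
nΣxy − ΣxΣy = 120633.36 − 121251.57 = -618.21
nΣx² − (Σx)² = 2021796.56 − 1946862.09 = 74934.47; nΣy² − (Σy)² = 8650.48 − 7551.61 = 1098.87
r = -618.21 / √(74934.47 × 1098.87) = -618.21 / 9074.3177 ≈ -0.068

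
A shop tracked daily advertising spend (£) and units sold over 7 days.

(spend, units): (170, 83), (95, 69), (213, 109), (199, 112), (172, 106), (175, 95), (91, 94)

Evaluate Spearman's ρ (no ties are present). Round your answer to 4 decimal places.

Rank spend: 3, 2, 7, 6, 4, 5, 1
Rank units: 2, 1, 6, 7, 5, 4, 3
d = rank(spend) − rank(units): 1, 1, 1, -1, -1, 1, -2; Σd² = 10
ρ = 1 − 6Σd² / [n(n²−1)] = 1 − 6×10 / (7×48) = 1 − 60/336 ≈ 0.8214

0.8214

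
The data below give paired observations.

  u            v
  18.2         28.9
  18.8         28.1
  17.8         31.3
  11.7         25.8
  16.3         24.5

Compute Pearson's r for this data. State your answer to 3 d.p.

0.569

n = 5, Σu = 82.8, Σv = 138.6, Σu² = 1404.1, Σv² = 3870.4, Σuv = 2312.61
nΣuv − ΣuΣv = 11563.05 − 11476.08 = 86.97
nΣu² − (Σu)² = 7020.5 − 6855.84 = 164.66; nΣv² − (Σv)² = 19352 − 19209.96 = 142.04
r = 86.97 / √(164.66 × 142.04) = 86.97 / 152.9324 ≈ 0.569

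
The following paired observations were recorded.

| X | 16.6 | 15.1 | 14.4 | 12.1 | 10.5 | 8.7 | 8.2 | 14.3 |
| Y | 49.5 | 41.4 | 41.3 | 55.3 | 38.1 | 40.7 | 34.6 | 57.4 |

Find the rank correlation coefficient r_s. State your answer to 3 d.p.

0.619

Rank X: 8, 7, 6, 4, 3, 2, 1, 5
Rank Y: 6, 5, 4, 7, 2, 3, 1, 8
d = rank(X) − rank(Y): 2, 2, 2, -3, 1, -1, 0, -3; Σd² = 32
ρ = 1 − 6Σd² / [n(n²−1)] = 1 − 6×32 / (8×63) = 1 − 192/504 ≈ 0.619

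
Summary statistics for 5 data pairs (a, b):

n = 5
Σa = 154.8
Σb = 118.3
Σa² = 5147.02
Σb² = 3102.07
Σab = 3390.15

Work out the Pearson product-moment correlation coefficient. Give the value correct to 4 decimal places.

-0.8312

r = (nΣab − ΣaΣb) / √[(nΣa² − (Σa)²)(nΣb² − (Σb)²)]
Numerator: 5×3390.15 − 154.8×118.3 = -1362.09
Denominator: √[(25735.1 − 23963.04)(15510.35 − 13994.89)] = √[1772.06 × 1515.46] = 1638.7453
r = -1362.09 / 1638.7453 ≈ -0.8312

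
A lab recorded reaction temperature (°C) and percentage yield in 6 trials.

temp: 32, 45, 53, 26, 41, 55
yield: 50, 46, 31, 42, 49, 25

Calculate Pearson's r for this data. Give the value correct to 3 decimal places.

-0.710

n = 6, Σx = 252, Σy = 243, Σx² = 11240, Σy² = 10367, Σxy = 9789
nΣxy − ΣxΣy = 58734 − 61236 = -2502
nΣx² − (Σx)² = 67440 − 63504 = 3936; nΣy² − (Σy)² = 62202 − 59049 = 3153
r = -2502 / √(3936 × 3153) = -2502 / 3522.8125 ≈ -0.710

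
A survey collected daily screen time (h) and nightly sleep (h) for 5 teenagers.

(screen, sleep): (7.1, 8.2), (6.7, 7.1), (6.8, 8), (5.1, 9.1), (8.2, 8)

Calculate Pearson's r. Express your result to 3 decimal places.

-0.540

n = 5, Σx = 33.9, Σy = 40.4, Σx² = 234.79, Σy² = 328.46, Σxy = 272.2
nΣxy − ΣxΣy = 1361 − 1369.56 = -8.56
nΣx² − (Σx)² = 1173.95 − 1149.21 = 24.74; nΣy² − (Σy)² = 1642.3 − 1632.16 = 10.14
r = -8.56 / √(24.74 × 10.14) = -8.56 / 15.8387 ≈ -0.540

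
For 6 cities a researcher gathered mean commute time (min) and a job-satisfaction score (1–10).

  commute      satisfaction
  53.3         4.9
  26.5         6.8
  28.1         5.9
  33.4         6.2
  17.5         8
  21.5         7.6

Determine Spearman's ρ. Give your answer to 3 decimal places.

Rank commute: 6, 3, 4, 5, 1, 2
Rank satisfaction: 1, 4, 2, 3, 6, 5
d = rank(commute) − rank(satisfaction): 5, -1, 2, 2, -5, -3; Σd² = 68
ρ = 1 − 6Σd² / [n(n²−1)] = 1 − 6×68 / (6×35) = 1 − 408/210 ≈ -0.943

-0.943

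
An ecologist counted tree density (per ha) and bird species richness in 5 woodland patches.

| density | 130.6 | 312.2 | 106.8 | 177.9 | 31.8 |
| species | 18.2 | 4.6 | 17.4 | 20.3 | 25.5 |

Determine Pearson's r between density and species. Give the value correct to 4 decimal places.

n = 5, Σx = 759.3, Σy = 86, Σx² = 158591.09, Σy² = 1717.5, Σxy = 10093.63
nΣxy − ΣxΣy = 50468.15 − 65299.8 = -14831.65
nΣx² − (Σx)² = 792955.45 − 576536.49 = 216418.96; nΣy² − (Σy)² = 8587.5 − 7396 = 1191.5
r = -14831.65 / √(216418.96 × 1191.5) = -14831.65 / 16058.1192 ≈ -0.9236

-0.9236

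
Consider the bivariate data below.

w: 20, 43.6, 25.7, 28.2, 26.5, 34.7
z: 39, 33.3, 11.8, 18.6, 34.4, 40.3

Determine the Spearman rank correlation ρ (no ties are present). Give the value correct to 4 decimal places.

Rank w: 1, 6, 2, 4, 3, 5
Rank z: 5, 3, 1, 2, 4, 6
d = rank(w) − rank(z): -4, 3, 1, 2, -1, -1; Σd² = 32
ρ = 1 − 6Σd² / [n(n²−1)] = 1 − 6×32 / (6×35) = 1 − 192/210 ≈ 0.0857

0.0857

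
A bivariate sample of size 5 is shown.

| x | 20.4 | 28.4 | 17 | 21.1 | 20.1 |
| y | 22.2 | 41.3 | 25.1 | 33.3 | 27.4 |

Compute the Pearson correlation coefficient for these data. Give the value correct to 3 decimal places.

n = 5, Σx = 107, Σy = 149.3, Σx² = 2360.94, Σy² = 4688.19, Σxy = 3305.87
nΣxy − ΣxΣy = 16529.35 − 15975.1 = 554.25
nΣx² − (Σx)² = 11804.7 − 11449 = 355.7; nΣy² − (Σy)² = 23440.95 − 22290.49 = 1150.46
r = 554.25 / √(355.7 × 1150.46) = 554.25 / 639.7020 ≈ 0.866

0.866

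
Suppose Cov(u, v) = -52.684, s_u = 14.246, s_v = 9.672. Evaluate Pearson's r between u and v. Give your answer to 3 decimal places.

r = Cov(u,v) / (s_u · s_v) = -52.684 / (14.246 × 9.672)
  = -52.684 / 137.7873 ≈ -0.382

-0.382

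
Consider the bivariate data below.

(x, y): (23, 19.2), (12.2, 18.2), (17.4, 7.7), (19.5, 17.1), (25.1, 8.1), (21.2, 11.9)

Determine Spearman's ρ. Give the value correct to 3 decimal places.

-0.029

Rank x: 5, 1, 2, 3, 6, 4
Rank y: 6, 5, 1, 4, 2, 3
d = rank(x) − rank(y): -1, -4, 1, -1, 4, 1; Σd² = 36
ρ = 1 − 6Σd² / [n(n²−1)] = 1 − 6×36 / (6×35) = 1 − 216/210 ≈ -0.029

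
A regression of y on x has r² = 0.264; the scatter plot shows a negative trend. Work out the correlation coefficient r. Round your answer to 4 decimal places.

-0.5138

|r| = √0.264 = 0.5138
The association is negative, so r = −0.5138.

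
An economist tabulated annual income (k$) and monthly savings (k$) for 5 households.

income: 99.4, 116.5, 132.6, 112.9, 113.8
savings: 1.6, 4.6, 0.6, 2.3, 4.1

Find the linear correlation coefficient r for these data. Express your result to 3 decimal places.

-0.223

n = 5, Σx = 575.2, Σy = 13.2, Σx² = 66732.22, Σy² = 46.18, Σxy = 1500.75
nΣxy − ΣxΣy = 7503.75 − 7592.64 = -88.89
nΣx² − (Σx)² = 333661.1 − 330855.04 = 2806.06; nΣy² − (Σy)² = 230.9 − 174.24 = 56.66
r = -88.89 / √(2806.06 × 56.66) = -88.89 / 398.7372 ≈ -0.223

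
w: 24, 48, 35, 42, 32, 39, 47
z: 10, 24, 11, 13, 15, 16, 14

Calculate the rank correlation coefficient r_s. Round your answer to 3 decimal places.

0.607

Rank w: 1, 7, 3, 5, 2, 4, 6
Rank z: 1, 7, 2, 3, 5, 6, 4
d = rank(w) − rank(z): 0, 0, 1, 2, -3, -2, 2; Σd² = 22
ρ = 1 − 6Σd² / [n(n²−1)] = 1 − 6×22 / (7×48) = 1 − 132/336 ≈ 0.607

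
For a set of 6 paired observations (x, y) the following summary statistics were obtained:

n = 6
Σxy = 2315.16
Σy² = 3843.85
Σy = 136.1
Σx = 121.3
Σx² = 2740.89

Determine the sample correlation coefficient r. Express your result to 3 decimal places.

-0.934

r = (nΣxy − ΣxΣy) / √[(nΣx² − (Σx)²)(nΣy² − (Σy)²)]
Numerator: 6×2315.16 − 121.3×136.1 = -2617.97
Denominator: √[(16445.34 − 14713.69)(23063.1 − 18523.21)] = √[1731.65 × 4539.89] = 2803.8367
r = -2617.97 / 2803.8367 ≈ -0.934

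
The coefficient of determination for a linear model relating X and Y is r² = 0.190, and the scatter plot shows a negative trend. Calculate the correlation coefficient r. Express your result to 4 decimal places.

-0.4359

|r| = √0.190 = 0.4359
The association is negative, so r = −0.4359.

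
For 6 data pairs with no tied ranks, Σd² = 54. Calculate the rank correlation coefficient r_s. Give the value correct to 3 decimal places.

ρ = 1 − 6Σd² / [n(n²−1)] = 1 − 6×54 / (6×35)
  = 1 − 324/210 = 1 − 1.5429 ≈ -0.543

-0.543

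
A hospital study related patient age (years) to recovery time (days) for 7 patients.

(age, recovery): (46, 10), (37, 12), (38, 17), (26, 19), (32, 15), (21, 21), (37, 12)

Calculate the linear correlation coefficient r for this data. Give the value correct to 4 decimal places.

-0.8881

n = 7, Σx = 237, Σy = 106, Σx² = 8439, Σy² = 1704, Σxy = 3409
nΣxy − ΣxΣy = 23863 − 25122 = -1259
nΣx² − (Σx)² = 59073 − 56169 = 2904; nΣy² − (Σy)² = 11928 − 11236 = 692
r = -1259 / √(2904 × 692) = -1259 / 1417.5923 ≈ -0.8881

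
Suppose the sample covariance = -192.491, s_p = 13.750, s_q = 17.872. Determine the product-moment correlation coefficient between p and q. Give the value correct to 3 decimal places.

-0.783

r = Cov(p,q) / (s_p · s_q) = -192.491 / (13.750 × 17.872)
  = -192.491 / 245.7400 ≈ -0.783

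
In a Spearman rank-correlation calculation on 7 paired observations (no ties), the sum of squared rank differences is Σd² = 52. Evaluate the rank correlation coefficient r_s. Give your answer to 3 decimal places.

0.071

ρ = 1 − 6Σd² / [n(n²−1)] = 1 − 6×52 / (7×48)
  = 1 − 312/336 = 1 − 0.9286 ≈ 0.071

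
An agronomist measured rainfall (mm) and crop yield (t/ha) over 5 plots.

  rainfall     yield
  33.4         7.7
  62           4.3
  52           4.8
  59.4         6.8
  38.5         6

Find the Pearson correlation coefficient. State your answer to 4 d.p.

-0.6200

n = 5, Σx = 245.3, Σy = 29.6, Σx² = 12674.17, Σy² = 183.06, Σxy = 1408.3
nΣxy − ΣxΣy = 7041.5 − 7260.88 = -219.38
nΣx² − (Σx)² = 63370.85 − 60172.09 = 3198.76; nΣy² − (Σy)² = 915.3 − 876.16 = 39.14
r = -219.38 / √(3198.76 × 39.14) = -219.38 / 353.8354 ≈ -0.6200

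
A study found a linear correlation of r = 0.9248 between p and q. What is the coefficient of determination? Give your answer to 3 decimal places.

r² = (0.9248)² = 0.855

0.855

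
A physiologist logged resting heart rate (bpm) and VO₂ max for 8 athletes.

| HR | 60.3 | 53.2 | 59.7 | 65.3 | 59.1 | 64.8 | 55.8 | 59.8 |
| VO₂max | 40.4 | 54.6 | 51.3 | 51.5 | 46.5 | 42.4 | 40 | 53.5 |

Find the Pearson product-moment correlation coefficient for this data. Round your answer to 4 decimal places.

n = 8, Σx = 478, Σy = 380.2, Σx² = 28676.04, Σy² = 18319.52, Σxy = 22693.37
nΣxy − ΣxΣy = 181546.96 − 181735.6 = -188.64
nΣx² − (Σx)² = 229408.32 − 228484 = 924.32; nΣy² − (Σy)² = 146556.16 − 144552.04 = 2004.12
r = -188.64 / √(924.32 × 2004.12) = -188.64 / 1361.0467 ≈ -0.1386

-0.1386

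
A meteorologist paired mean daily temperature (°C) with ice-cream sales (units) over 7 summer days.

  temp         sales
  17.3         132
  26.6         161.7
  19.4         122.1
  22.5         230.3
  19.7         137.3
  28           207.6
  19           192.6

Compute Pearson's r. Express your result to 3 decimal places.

n = 7, Σx = 152.5, Σy = 1183.6, Σx² = 3422.55, Σy² = 210561.2, Σxy = 26312.32
nΣxy − ΣxΣy = 184186.24 − 180499 = 3687.24
nΣx² − (Σx)² = 23957.85 − 23256.25 = 701.6; nΣy² − (Σy)² = 1473928.4 − 1400908.96 = 73019.44
r = 3687.24 / √(701.6 × 73019.44) = 3687.24 / 7157.5442 ≈ 0.515

0.515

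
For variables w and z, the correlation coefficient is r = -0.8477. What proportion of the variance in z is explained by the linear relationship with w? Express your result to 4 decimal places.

r² = (-0.8477)² = 0.7186

0.7186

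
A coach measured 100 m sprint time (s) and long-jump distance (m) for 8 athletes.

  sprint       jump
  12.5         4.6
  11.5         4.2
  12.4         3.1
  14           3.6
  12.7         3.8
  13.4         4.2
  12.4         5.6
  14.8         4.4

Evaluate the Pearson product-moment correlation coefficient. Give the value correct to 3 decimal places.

-0.092

n = 8, Σx = 103.7, Σy = 33.5, Σx² = 1351.91, Σy² = 144.17, Σxy = 433.74
nΣxy − ΣxΣy = 3469.92 − 3473.95 = -4.03
nΣx² − (Σx)² = 10815.28 − 10753.69 = 61.59; nΣy² − (Σy)² = 1153.36 − 1122.25 = 31.11
r = -4.03 / √(61.59 × 31.11) = -4.03 / 43.7729 ≈ -0.092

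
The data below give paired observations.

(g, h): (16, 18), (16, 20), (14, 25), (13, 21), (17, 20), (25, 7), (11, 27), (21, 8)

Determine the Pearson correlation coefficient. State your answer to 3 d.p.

n = 8, Σg = 133, Σh = 146, Σg² = 2353, Σh² = 3032, Σgh = 2211
nΣgh − ΣgΣh = 17688 − 19418 = -1730
nΣg² − (Σg)² = 18824 − 17689 = 1135; nΣh² − (Σh)² = 24256 − 21316 = 2940
r = -1730 / √(1135 × 2940) = -1730 / 1826.7184 ≈ -0.947

-0.947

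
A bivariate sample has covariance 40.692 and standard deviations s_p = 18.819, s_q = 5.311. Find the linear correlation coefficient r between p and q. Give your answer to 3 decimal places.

r = Cov(p,q) / (s_p · s_q) = 40.692 / (18.819 × 5.311)
  = 40.692 / 99.9477 ≈ 0.407

0.407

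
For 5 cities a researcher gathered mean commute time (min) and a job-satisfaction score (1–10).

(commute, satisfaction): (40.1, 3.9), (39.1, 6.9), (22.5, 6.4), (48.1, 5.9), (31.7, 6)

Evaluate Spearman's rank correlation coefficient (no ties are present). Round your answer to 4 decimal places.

-0.6000

Rank commute: 4, 3, 1, 5, 2
Rank satisfaction: 1, 5, 4, 2, 3
d = rank(commute) − rank(satisfaction): 3, -2, -3, 3, -1; Σd² = 32
ρ = 1 − 6Σd² / [n(n²−1)] = 1 − 6×32 / (5×24) = 1 − 192/120 ≈ -0.6000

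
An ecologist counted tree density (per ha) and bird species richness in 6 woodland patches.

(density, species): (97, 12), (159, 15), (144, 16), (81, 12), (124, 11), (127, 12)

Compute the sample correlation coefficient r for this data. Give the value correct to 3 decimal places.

n = 6, Σx = 732, Σy = 78, Σx² = 93492, Σy² = 1034, Σxy = 9713
nΣxy − ΣxΣy = 58278 − 57096 = 1182
nΣx² − (Σx)² = 560952 − 535824 = 25128; nΣy² − (Σy)² = 6204 − 6084 = 120
r = 1182 / √(25128 × 120) = 1182 / 1736.4792 ≈ 0.681

0.681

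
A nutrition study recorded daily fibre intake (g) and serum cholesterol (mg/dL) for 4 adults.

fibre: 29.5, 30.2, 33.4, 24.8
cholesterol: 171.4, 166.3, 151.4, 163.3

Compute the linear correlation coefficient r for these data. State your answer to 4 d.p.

-0.4906

n = 4, Σx = 117.9, Σy = 652.4, Σx² = 3512.89, Σy² = 106622.5, Σxy = 19185.16
nΣxy − ΣxΣy = 76740.64 − 76917.96 = -177.32
nΣx² − (Σx)² = 14051.56 − 13900.41 = 151.15; nΣy² − (Σy)² = 426490 − 425625.76 = 864.24
r = -177.32 / √(151.15 × 864.24) = -177.32 / 361.4276 ≈ -0.4906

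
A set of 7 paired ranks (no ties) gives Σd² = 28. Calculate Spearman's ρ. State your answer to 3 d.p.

0.500

ρ = 1 − 6Σd² / [n(n²−1)] = 1 − 6×28 / (7×48)
  = 1 − 168/336 = 1 − 0.5000 ≈ 0.500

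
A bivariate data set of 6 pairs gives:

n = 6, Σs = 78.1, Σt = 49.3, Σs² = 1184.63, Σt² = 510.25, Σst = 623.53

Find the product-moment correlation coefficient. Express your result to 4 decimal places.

-0.1368

r = (nΣst − ΣsΣt) / √[(nΣs² − (Σs)²)(nΣt² − (Σt)²)]
Numerator: 6×623.53 − 78.1×49.3 = -109.15
Denominator: √[(7107.78 − 6099.61)(3061.5 − 2430.49)] = √[1008.17 × 631.01] = 797.5997
r = -109.15 / 797.5997 ≈ -0.1368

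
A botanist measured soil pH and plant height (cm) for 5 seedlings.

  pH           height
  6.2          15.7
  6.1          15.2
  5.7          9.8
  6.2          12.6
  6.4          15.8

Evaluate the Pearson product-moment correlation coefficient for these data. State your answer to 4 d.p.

0.8430

n = 5, Σx = 30.6, Σy = 69.1, Σx² = 187.54, Σy² = 981.97, Σxy = 425.16
nΣxy − ΣxΣy = 2125.8 − 2114.46 = 11.34
nΣx² − (Σx)² = 937.7 − 936.36 = 1.34; nΣy² − (Σy)² = 4909.85 − 4774.81 = 135.04
r = 11.34 / √(1.34 × 135.04) = 11.34 / 13.4519 ≈ 0.8430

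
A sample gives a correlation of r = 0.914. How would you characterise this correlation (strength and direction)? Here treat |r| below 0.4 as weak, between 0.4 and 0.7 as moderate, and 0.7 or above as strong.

strong positive

r = 0.914 > 0 so the relationship is positive.
|r| = 0.914, which falls in the strong range.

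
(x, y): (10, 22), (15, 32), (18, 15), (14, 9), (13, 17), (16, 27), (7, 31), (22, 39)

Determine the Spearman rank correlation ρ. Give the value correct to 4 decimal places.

Rank x: 2, 5, 7, 4, 3, 6, 1, 8
Rank y: 4, 7, 2, 1, 3, 5, 6, 8
d = rank(x) − rank(y): -2, -2, 5, 3, 0, 1, -5, 0; Σd² = 68
ρ = 1 − 6Σd² / [n(n²−1)] = 1 − 6×68 / (8×63) = 1 − 408/504 ≈ 0.1905

0.1905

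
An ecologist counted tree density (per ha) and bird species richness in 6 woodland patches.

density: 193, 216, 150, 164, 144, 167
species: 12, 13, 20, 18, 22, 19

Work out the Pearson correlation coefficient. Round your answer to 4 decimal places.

n = 6, Σx = 1034, Σy = 104, Σx² = 181926, Σy² = 1882, Σxy = 17417
nΣxy − ΣxΣy = 104502 − 107536 = -3034
nΣx² − (Σx)² = 1091556 − 1069156 = 22400; nΣy² − (Σy)² = 11292 − 10816 = 476
r = -3034 / √(22400 × 476) = -3034 / 3265.3331 ≈ -0.9292

-0.9292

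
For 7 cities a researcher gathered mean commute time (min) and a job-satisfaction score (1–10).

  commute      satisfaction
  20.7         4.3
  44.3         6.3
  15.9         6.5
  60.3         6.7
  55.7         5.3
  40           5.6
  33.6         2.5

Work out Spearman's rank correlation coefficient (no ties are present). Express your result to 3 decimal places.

0.321

Rank commute: 2, 5, 1, 7, 6, 4, 3
Rank satisfaction: 2, 5, 6, 7, 3, 4, 1
d = rank(commute) − rank(satisfaction): 0, 0, -5, 0, 3, 0, 2; Σd² = 38
ρ = 1 − 6Σd² / [n(n²−1)] = 1 − 6×38 / (7×48) = 1 − 228/336 ≈ 0.321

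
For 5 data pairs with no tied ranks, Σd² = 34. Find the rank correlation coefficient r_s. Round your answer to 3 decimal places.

-0.700

ρ = 1 − 6Σd² / [n(n²−1)] = 1 − 6×34 / (5×24)
  = 1 − 204/120 = 1 − 1.7000 ≈ -0.700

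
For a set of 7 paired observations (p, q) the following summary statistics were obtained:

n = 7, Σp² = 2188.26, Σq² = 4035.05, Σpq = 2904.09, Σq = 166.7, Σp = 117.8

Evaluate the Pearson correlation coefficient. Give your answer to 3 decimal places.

0.852

r = (nΣpq − ΣpΣq) / √[(nΣp² − (Σp)²)(nΣq² − (Σq)²)]
Numerator: 7×2904.09 − 117.8×166.7 = 691.37
Denominator: √[(15317.82 − 13876.84)(28245.35 − 27788.89)] = √[1440.98 × 456.46] = 811.0177
r = 691.37 / 811.0177 ≈ 0.852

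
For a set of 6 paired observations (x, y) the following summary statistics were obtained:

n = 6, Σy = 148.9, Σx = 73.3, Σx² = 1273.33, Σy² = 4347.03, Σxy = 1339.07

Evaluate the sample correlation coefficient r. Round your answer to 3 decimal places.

r = (nΣxy − ΣxΣy) / √[(nΣx² − (Σx)²)(nΣy² − (Σy)²)]
Numerator: 6×1339.07 − 73.3×148.9 = -2879.95
Denominator: √[(7639.98 − 5372.89)(26082.18 − 22171.21)] = √[2267.09 × 3910.97] = 2977.6704
r = -2879.95 / 2977.6704 ≈ -0.967

-0.967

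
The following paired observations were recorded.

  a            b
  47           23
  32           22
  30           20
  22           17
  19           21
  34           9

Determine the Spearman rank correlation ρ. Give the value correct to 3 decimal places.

Rank a: 6, 4, 3, 2, 1, 5
Rank b: 6, 5, 3, 2, 4, 1
d = rank(a) − rank(b): 0, -1, 0, 0, -3, 4; Σd² = 26
ρ = 1 − 6Σd² / [n(n²−1)] = 1 − 6×26 / (6×35) = 1 − 156/210 ≈ 0.257

0.257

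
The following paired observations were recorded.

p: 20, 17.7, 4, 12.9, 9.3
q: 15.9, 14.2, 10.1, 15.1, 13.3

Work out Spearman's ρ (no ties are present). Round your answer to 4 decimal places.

0.9000

Rank p: 5, 4, 1, 3, 2
Rank q: 5, 3, 1, 4, 2
d = rank(p) − rank(q): 0, 1, 0, -1, 0; Σd² = 2
ρ = 1 − 6Σd² / [n(n²−1)] = 1 − 6×2 / (5×24) = 1 − 12/120 ≈ 0.9000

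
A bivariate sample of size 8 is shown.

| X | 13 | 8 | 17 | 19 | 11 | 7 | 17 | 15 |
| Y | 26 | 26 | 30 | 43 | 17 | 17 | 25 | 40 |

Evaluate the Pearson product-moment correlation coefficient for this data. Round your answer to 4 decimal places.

n = 8, ΣX = 107, ΣY = 224, ΣX² = 1567, ΣY² = 6904, ΣXY = 3204
nΣXY − ΣXΣY = 25632 − 23968 = 1664
nΣX² − (ΣX)² = 12536 − 11449 = 1087; nΣY² − (ΣY)² = 55232 − 50176 = 5056
r = 1664 / √(1087 × 5056) = 1664 / 2344.3276 ≈ 0.7098

0.7098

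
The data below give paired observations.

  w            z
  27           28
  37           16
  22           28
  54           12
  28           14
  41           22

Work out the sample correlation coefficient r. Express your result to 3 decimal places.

n = 6, Σw = 209, Σz = 120, Σw² = 7963, Σz² = 2648, Σwz = 3906
nΣwz − ΣwΣz = 23436 − 25080 = -1644
nΣw² − (Σw)² = 47778 − 43681 = 4097; nΣz² − (Σz)² = 15888 − 14400 = 1488
r = -1644 / √(4097 × 1488) = -1644 / 2469.0759 ≈ -0.666

-0.666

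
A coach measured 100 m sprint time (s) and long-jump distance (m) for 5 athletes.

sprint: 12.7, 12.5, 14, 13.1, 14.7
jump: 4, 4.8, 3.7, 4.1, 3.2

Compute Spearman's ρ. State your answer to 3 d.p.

-0.900

Rank sprint: 2, 1, 4, 3, 5
Rank jump: 3, 5, 2, 4, 1
d = rank(sprint) − rank(jump): -1, -4, 2, -1, 4; Σd² = 38
ρ = 1 − 6Σd² / [n(n²−1)] = 1 − 6×38 / (5×24) = 1 − 228/120 ≈ -0.900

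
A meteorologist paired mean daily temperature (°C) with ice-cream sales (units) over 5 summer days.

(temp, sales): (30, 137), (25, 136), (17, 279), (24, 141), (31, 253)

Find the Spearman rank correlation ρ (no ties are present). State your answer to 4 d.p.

-0.3000

Rank temp: 4, 3, 1, 2, 5
Rank sales: 2, 1, 5, 3, 4
d = rank(temp) − rank(sales): 2, 2, -4, -1, 1; Σd² = 26
ρ = 1 − 6Σd² / [n(n²−1)] = 1 − 6×26 / (5×24) = 1 − 156/120 ≈ -0.3000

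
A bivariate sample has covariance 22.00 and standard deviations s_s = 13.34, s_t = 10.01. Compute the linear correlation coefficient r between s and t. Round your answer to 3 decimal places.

r = Cov(s,t) / (s_s · s_t) = 22.00 / (13.34 × 10.01)
  = 22.00 / 133.5334 ≈ 0.165

0.165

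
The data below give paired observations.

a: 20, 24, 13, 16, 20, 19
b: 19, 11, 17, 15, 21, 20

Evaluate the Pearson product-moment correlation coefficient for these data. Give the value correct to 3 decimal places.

n = 6, Σa = 112, Σb = 103, Σa² = 2162, Σb² = 1837, Σab = 1905
nΣab − ΣaΣb = 11430 − 11536 = -106
nΣa² − (Σa)² = 12972 − 12544 = 428; nΣb² − (Σb)² = 11022 − 10609 = 413
r = -106 / √(428 × 413) = -106 / 420.4331 ≈ -0.252

-0.252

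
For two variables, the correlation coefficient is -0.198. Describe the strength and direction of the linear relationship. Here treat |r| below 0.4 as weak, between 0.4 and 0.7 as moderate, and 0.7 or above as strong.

r = -0.198 < 0 so the relationship is negative.
|r| = 0.198, which falls in the weak range.

weak negative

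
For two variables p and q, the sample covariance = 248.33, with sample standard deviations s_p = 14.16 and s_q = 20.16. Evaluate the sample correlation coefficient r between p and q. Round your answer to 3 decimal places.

0.870

r = Cov(p,q) / (s_p · s_q) = 248.33 / (14.16 × 20.16)
  = 248.33 / 285.4656 ≈ 0.870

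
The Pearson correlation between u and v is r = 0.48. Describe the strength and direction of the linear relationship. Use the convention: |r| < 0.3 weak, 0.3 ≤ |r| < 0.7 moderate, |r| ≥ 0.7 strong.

r = 0.48 > 0 so the relationship is positive.
|r| = 0.48, which falls in the moderate range.

moderate positive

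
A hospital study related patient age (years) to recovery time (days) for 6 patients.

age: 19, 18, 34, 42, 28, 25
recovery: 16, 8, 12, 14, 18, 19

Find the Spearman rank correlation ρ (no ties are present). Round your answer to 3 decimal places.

0.086

Rank age: 2, 1, 5, 6, 4, 3
Rank recovery: 4, 1, 2, 3, 5, 6
d = rank(age) − rank(recovery): -2, 0, 3, 3, -1, -3; Σd² = 32
ρ = 1 − 6Σd² / [n(n²−1)] = 1 − 6×32 / (6×35) = 1 − 192/210 ≈ 0.086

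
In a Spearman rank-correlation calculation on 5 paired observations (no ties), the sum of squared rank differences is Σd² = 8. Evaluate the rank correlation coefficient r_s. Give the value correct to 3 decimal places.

0.600

ρ = 1 − 6Σd² / [n(n²−1)] = 1 − 6×8 / (5×24)
  = 1 − 48/120 = 1 − 0.4000 ≈ 0.600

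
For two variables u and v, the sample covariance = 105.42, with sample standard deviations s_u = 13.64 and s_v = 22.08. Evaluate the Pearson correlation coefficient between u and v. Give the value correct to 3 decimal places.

r = Cov(u,v) / (s_u · s_v) = 105.42 / (13.64 × 22.08)
  = 105.42 / 301.1712 ≈ 0.350

0.350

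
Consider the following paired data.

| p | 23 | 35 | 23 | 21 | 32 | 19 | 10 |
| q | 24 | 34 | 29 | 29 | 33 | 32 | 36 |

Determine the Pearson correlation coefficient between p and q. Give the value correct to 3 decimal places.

-0.055

n = 7, Σp = 163, Σq = 217, Σp² = 4209, Σq² = 6823, Σpq = 5042
nΣpq − ΣpΣq = 35294 − 35371 = -77
nΣp² − (Σp)² = 29463 − 26569 = 2894; nΣq² − (Σq)² = 47761 − 47089 = 672
r = -77 / √(2894 × 672) = -77 / 1394.5494 ≈ -0.055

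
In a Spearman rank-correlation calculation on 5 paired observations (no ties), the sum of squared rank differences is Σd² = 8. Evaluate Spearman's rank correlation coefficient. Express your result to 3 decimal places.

ρ = 1 − 6Σd² / [n(n²−1)] = 1 − 6×8 / (5×24)
  = 1 − 48/120 = 1 − 0.4000 ≈ 0.600

0.600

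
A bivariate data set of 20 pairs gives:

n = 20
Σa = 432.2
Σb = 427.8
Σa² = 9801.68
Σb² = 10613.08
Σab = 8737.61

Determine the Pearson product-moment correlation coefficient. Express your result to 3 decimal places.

r = (nΣab − ΣaΣb) / √[(nΣa² − (Σa)²)(nΣb² − (Σb)²)]
Numerator: 20×8737.61 − 432.2×427.8 = -10142.96
Denominator: √[(196033.6 − 186796.84)(212261.6 − 183012.84)] = √[9236.76 × 29248.76] = 16436.6595
r = -10142.96 / 16436.6595 ≈ -0.617

-0.617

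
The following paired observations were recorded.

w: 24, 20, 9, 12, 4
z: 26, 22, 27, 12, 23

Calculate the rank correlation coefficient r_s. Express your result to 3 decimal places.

Rank w: 5, 4, 2, 3, 1
Rank z: 4, 2, 5, 1, 3
d = rank(w) − rank(z): 1, 2, -3, 2, -2; Σd² = 22
ρ = 1 − 6Σd² / [n(n²−1)] = 1 − 6×22 / (5×24) = 1 − 132/120 ≈ -0.100

-0.100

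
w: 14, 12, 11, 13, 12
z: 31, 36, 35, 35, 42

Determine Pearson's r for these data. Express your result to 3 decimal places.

n = 5, Σw = 62, Σz = 179, Σw² = 774, Σz² = 6471, Σwz = 2210
nΣwz − ΣwΣz = 11050 − 11098 = -48
nΣw² − (Σw)² = 3870 − 3844 = 26; nΣz² − (Σz)² = 32355 − 32041 = 314
r = -48 / √(26 × 314) = -48 / 90.3549 ≈ -0.531

-0.531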